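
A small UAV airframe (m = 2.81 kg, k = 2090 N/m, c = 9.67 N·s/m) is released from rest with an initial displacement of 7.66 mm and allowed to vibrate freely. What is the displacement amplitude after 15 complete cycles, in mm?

0.0198 mm

ζ = c/(2√(km)) = 9.67/(2√(2090 × 2.81)) = 9.67/153.3 = 0.06309.
Logarithmic decrement δ = 2πζ/√(1 − ζ²) = 2π × 0.06309/√(1 − 0.00398) = 0.3972.
After n cycles, x_n/x₀ = e^(−nδ), so x_15 = 7.66 × e^(−15 × 0.3972) = 7.66 × 0.002585 = 0.01980 mm.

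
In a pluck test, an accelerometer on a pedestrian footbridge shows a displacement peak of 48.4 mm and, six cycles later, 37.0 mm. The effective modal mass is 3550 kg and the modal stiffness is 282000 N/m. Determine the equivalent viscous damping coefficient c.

Logarithmic decrement δ = (1/n)·ln(x₀/x_n) = (1/6)·ln(48.4/37.0) = (1/6)·ln(1.308) = 0.04476.
ζ = δ/√(4π² + δ²) = 0.04476/√(39.48 + 0.00200) = 0.04476/6.283 = 0.007124.
c = ζ · 2√(km) = 0.007124 × 2√(282000 × 3550) = 0.007124 × 63280 = 450.8 N·s/m.

451 N·s/m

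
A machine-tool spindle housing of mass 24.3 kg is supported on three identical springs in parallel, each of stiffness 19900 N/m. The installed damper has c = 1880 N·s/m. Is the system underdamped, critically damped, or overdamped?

underdamped

Parallel springs add: k_eq = 3 × 19900 = 59700 N/m.
c_c = 2√(k_eq·m) = 2409 N·s/m; ζ = c/c_c = 1880/2409 = 0.780.
Since ζ < 1 the system is underdamped.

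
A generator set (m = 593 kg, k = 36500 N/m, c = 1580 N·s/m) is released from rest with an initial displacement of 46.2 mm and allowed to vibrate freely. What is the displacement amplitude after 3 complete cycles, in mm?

1.80 mm

ζ = c/(2√(km)) = 1580/(2√(36500 × 593)) = 1580/9305 = 0.1698.
Logarithmic decrement δ = 2πζ/√(1 − ζ²) = 2π × 0.1698/√(1 − 0.0288) = 1.083.
After n cycles, x_n/x₀ = e^(−nδ), so x_3 = 46.2 × e^(−3 × 1.083) = 46.2 × 0.03885 = 1.795 mm.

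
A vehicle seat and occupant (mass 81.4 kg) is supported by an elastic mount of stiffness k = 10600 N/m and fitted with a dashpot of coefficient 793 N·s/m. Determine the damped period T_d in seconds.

0.609 s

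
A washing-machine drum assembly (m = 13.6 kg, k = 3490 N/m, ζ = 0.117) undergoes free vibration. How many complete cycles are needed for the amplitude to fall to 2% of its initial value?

6 cycles

Logarithmic decrement δ = 2πζ/√(1 − ζ²) = 2π × 0.1170/√(1 − 0.0137) = 0.7402.
x_n/x₀ = e^(−nδ) ≤ 0.02; take ln: n ≥ ln(1/0.02)/δ = 3.912/0.7402 = 5.285.
So 6 complete cycles are required.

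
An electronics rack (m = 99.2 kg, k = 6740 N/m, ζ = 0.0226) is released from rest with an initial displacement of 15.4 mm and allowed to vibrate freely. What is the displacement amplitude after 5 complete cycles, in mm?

Logarithmic decrement δ = 2πζ/√(1 − ζ²) = 2π × 0.02260/√(1 − 0.000511) = 0.1420.
After n cycles, x_n/x₀ = e^(−nδ), so x_5 = 15.4 × e^(−5 × 0.1420) = 15.4 × 0.4916 = 7.570 mm.

7.57 mm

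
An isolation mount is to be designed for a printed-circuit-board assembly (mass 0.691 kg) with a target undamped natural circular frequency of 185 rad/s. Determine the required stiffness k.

23600 N/m

k = m·ω_n² = 0.691 × 185.0² = 0.691 × 34220 = 23650 N/m.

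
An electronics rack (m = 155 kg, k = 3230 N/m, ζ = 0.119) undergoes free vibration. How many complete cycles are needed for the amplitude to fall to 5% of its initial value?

4 cycles

Logarithmic decrement δ = 2πζ/√(1 − ζ²) = 2π × 0.1190/√(1 − 0.0142) = 0.7531.
x_n/x₀ = e^(−nδ) ≤ 0.05; take ln: n ≥ ln(1/0.05)/δ = 2.996/0.7531 = 3.978.
So 4 complete cycles are required.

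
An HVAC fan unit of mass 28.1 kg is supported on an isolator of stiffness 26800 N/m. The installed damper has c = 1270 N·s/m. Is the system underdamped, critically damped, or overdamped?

underdamped

c_c = 2√(k·m) = 1736 N·s/m; ζ = c/c_c = 1270/1736 = 0.732.
Since ζ < 1 the system is underdamped.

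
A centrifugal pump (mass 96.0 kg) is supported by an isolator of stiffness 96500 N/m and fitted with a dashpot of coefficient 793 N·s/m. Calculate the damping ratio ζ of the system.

0.130

ω_n = √(k/m) = √(96500/96.0) = 31.71 rad/s.
Critical damping c_c = 2√(k·m) = 2√(96500 × 96.0) = 6087 N·s/m, so ζ = c/c_c = 793/6087 = 0.1303.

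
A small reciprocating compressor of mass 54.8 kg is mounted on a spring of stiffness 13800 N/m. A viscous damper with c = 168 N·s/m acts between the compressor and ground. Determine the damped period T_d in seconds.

0.398 s

ω_n = √(k/m) = √(13800/54.8) = 15.87 rad/s.
Critical damping c_c = 2√(k·m) = 2√(13800 × 54.8) = 1739 N·s/m, so ζ = c/c_c = 168/1739 = 0.09659.
ω_d = ω_n√(1 − ζ²) = 15.87 × √(1 − 0.00933) = 15.79 rad/s.
T_d = 2π/ω_d = 0.3978 s.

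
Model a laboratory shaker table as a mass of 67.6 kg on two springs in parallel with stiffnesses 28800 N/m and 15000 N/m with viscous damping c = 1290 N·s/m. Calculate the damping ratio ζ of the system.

0.375

Parallel springs add: k_eq = 28800 + 15000 = 43800 N/m.
ω_n = √(k_eq/m) = √(43800/67.6) = 25.45 rad/s.
Critical damping c_c = 2√(k_eq·m) = 2√(43800 × 67.6) = 3441 N·s/m, so ζ = c/c_c = 1290/3441 = 0.3748.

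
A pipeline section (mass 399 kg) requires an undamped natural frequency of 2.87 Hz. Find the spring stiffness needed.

ω_n = 2πf_n = 2π × 2.87 = 18.03 rad/s.
k = m·ω_n² = 399 × 18.03² = 399 × 325.2 = 129700 N/m.

130000 N/m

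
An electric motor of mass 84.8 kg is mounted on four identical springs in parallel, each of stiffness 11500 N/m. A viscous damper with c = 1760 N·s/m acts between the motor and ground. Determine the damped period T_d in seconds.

0.301 s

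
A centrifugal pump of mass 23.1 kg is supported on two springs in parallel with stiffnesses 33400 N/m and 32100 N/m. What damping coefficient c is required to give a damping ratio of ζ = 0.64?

1570 N·s/m

Parallel springs add: k_eq = 33400 + 32100 = 65500 N/m.
c_c = 2√(k_eq·m) = 2√(65500 × 23.1) = 2460 N·s/m.
c = ζ·c_c = 0.64 × 2460 = 1574 N·s/m.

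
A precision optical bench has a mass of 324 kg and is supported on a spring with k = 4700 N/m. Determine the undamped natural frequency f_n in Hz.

0.606 Hz

ω_n = √(k/m) = √(4700/324) = √14.51 = 3.809 rad/s.
f_n = ω_n/(2π) = 3.809/6.283 = 0.6062 Hz.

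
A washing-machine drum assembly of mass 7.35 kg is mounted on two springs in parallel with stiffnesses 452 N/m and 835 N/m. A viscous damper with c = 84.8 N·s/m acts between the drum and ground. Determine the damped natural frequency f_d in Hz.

1.90 Hz

Parallel springs add: k_eq = 452 + 835 = 1287 N/m.
ω_n = √(k_eq/m) = √(1287/7.35) = 13.23 rad/s.
Critical damping c_c = 2√(k_eq·m) = 2√(1287 × 7.35) = 194.5 N·s/m, so ζ = c/c_c = 84.8/194.5 = 0.4359.
ω_d = ω_n√(1 − ζ²) = 13.23 × √(1 − 0.190) = 11.91 rad/s.
f_d = ω_d/(2π) = 1.895 Hz.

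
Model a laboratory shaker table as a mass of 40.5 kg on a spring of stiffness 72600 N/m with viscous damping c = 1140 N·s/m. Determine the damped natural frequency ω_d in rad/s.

39.9 rad/s

ω_n = √(k/m) = √(72600/40.5) = 42.34 rad/s.
Critical damping c_c = 2√(k·m) = 2√(72600 × 40.5) = 3429 N·s/m, so ζ = c/c_c = 1140/3429 = 0.3324.
ω_d = ω_n√(1 − ζ²) = 42.34 × √(1 − 0.110) = 39.93 rad/s.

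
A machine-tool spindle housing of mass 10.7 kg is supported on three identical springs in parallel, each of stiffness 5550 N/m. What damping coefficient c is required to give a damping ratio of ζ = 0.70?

591 N·s/m

Parallel springs add: k_eq = 3 × 5550 = 16650 N/m.
c_c = 2√(k_eq·m) = 2√(16650 × 10.7) = 844.2 N·s/m.
c = ζ·c_c = 0.70 × 844.2 = 590.9 N·s/m.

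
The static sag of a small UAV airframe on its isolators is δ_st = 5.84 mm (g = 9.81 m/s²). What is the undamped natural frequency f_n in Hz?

6.52 Hz

ω_n = √(g/δ_st) = √(9.81/0.00584) = √1680 = 40.99 rad/s.
f_n = ω_n/(2π) = 40.99/6.283 = 6.523 Hz.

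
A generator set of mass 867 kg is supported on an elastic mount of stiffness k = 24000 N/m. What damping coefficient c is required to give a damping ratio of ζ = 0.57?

5200 N·s/m

c_c = 2√(k·m) = 2√(24000 × 867) = 9123 N·s/m.
c = ζ·c_c = 0.57 × 9123 = 5200 N·s/m.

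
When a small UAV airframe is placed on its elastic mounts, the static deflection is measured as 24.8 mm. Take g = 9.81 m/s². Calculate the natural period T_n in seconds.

ω_n = √(g/δ_st) = √(9.81/0.0248) = √395.6 = 19.89 rad/s.
T_n = 2π/ω_n = 6.283/19.89 = 0.3159 s.

0.316 s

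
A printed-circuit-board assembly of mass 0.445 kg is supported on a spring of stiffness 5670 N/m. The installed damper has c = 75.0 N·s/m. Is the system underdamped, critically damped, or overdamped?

c_c = 2√(k·m) = 100.5 N·s/m; ζ = c/c_c = 75.0/100.5 = 0.747.
Since ζ < 1 the system is underdamped.

underdamped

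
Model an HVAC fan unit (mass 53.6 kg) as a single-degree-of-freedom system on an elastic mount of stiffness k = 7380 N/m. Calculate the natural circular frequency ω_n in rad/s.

11.7 rad/s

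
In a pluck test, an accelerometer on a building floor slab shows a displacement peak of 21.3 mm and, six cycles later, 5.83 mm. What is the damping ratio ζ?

0.0343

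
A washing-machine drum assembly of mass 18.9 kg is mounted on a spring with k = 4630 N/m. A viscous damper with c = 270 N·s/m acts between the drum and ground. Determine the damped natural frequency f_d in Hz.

ω_n = √(k/m) = √(4630/18.9) = 15.65 rad/s.
Critical damping c_c = 2√(k·m) = 2√(4630 × 18.9) = 591.6 N·s/m, so ζ = c/c_c = 270/591.6 = 0.4564.
ω_d = ω_n√(1 − ζ²) = 15.65 × √(1 − 0.208) = 13.93 rad/s.
f_d = ω_d/(2π) = 2.217 Hz.

2.22 Hz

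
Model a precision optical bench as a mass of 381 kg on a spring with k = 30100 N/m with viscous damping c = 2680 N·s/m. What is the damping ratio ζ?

ω_n = √(k/m) = √(30100/381) = 8.888 rad/s.
Critical damping c_c = 2√(k·m) = 2√(30100 × 381) = 6773 N·s/m, so ζ = c/c_c = 2680/6773 = 0.3957.

0.396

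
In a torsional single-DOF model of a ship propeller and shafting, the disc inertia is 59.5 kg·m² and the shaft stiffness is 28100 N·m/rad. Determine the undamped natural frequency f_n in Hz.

ω_n = √(k_t/J) = √(28100/59.5) = √472.3 = 21.73 rad/s.
f_n = ω_n/(2π) = 21.73/6.283 = 3.459 Hz.

3.46 Hz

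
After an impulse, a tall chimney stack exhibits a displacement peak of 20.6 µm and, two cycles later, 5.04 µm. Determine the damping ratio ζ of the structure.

0.111

Logarithmic decrement δ = (1/n)·ln(x₀/x_n) = (1/2)·ln(20.6/5.04) = (1/2)·ln(4.087) = 0.7039.
ζ = δ/√(4π² + δ²) = 0.7039/√(39.48 + 0.496) = 0.7039/6.322 = 0.1113.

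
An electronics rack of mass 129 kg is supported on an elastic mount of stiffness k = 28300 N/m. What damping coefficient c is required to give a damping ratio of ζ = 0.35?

1340 N·s/m

c_c = 2√(k·m) = 2√(28300 × 129) = 3821 N·s/m.
c = ζ·c_c = 0.35 × 3821 = 1337 N·s/m.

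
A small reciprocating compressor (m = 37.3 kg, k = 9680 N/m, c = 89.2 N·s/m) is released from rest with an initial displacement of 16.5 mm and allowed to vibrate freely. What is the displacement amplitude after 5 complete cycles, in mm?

ζ = c/(2√(km)) = 89.2/(2√(9680 × 37.3)) = 89.2/1202 = 0.07422.
Logarithmic decrement δ = 2πζ/√(1 − ζ²) = 2π × 0.07422/√(1 − 0.00551) = 0.4677.
After n cycles, x_n/x₀ = e^(−nδ), so x_5 = 16.5 × e^(−5 × 0.4677) = 16.5 × 0.09650 = 1.592 mm.

1.59 mm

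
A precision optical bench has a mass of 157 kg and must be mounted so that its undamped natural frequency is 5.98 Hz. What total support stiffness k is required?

222000 N/m

ω_n = 2πf_n = 2π × 5.98 = 37.57 rad/s.
k = m·ω_n² = 157 × 37.57² = 157 × 1412 = 221600 N/m.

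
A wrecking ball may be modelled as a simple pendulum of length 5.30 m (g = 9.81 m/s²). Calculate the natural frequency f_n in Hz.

For a simple pendulum ω_n = √(g/L) = √(9.81/5.30) = √1.851 = 1.360 rad/s.
f_n = ω_n/(2π) = 1.360/6.283 = 0.2165 Hz.

0.217 Hz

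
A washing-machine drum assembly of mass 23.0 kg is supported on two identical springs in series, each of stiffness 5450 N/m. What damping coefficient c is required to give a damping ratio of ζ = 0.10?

Series springs: 1/k_eq = 2/5450, so k_eq = 5450/2 = 2725 N/m.
c_c = 2√(k_eq·m) = 2√(2725 × 23.0) = 500.7 N·s/m.
c = ζ·c_c = 0.10 × 500.7 = 50.07 N·s/m.

50.1 N·s/m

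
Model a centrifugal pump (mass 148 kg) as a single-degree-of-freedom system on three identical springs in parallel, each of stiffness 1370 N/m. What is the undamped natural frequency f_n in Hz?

Parallel springs add: k_eq = 3 × 1370 = 4110 N/m.
ω_n = √(k_eq/m) = √(4110/148) = √27.77 = 5.270 rad/s.
f_n = ω_n/(2π) = 5.270/6.283 = 0.8387 Hz.

0.839 Hz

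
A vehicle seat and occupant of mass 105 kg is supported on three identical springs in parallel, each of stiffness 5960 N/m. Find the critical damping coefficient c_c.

Parallel springs add: k_eq = 3 × 5960 = 17880 N/m.
c_c = 2√(k_eq·m) = 2√(17880 × 105) = 2 × 1370 = 2740 N·s/m.

2740 N·s/m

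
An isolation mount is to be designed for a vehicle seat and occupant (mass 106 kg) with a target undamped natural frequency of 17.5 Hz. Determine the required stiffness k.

ω_n = 2πf_n = 2π × 17.5 = 110.0 rad/s.
k = m·ω_n² = 106 × 110.0² = 106 × 12090 = 1282000 N/m.

1280000 N/m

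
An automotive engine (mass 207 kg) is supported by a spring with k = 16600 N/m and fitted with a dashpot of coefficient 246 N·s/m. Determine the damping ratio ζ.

0.0664

ω_n = √(k/m) = √(16600/207) = 8.955 rad/s.
Critical damping c_c = 2√(k·m) = 2√(16600 × 207) = 3707 N·s/m, so ζ = c/c_c = 246/3707 = 0.06635.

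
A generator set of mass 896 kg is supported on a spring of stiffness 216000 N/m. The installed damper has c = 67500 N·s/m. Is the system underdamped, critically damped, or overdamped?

c_c = 2√(k·m) = 27820 N·s/m; ζ = c/c_c = 67500/27820 = 2.43.
Since ζ > 1 the system is overdamped.

overdamped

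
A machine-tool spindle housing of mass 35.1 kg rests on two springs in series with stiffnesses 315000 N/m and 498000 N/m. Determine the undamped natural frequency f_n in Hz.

11.8 Hz

Series springs: 1/k_eq = 1/315000 + 1/498000 = 5.183×10^-6, so k_eq = 193000 N/m.
ω_n = √(k_eq/m) = √(193000/35.1) = √5497 = 74.14 rad/s.
f_n = ω_n/(2π) = 74.14/6.283 = 11.80 Hz.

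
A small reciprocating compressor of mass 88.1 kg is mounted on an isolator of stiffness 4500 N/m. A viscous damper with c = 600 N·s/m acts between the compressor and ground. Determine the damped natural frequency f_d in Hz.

ω_n = √(k/m) = √(4500/88.1) = 7.147 rad/s.
Critical damping c_c = 2√(k·m) = 2√(4500 × 88.1) = 1259 N·s/m, so ζ = c/c_c = 600/1259 = 0.4765.
ω_d = ω_n√(1 − ζ²) = 7.147 × √(1 − 0.227) = 6.284 rad/s.
f_d = ω_d/(2π) = 1.000 Hz.

1.00 Hz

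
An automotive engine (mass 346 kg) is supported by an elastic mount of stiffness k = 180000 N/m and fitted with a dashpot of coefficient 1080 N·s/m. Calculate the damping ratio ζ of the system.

0.0684

ω_n = √(k/m) = √(180000/346) = 22.81 rad/s.
Critical damping c_c = 2√(k·m) = 2√(180000 × 346) = 15780 N·s/m, so ζ = c/c_c = 1080/15780 = 0.06843.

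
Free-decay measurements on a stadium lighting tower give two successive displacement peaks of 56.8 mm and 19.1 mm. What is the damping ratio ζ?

0.171

Logarithmic decrement δ = (1/n)·ln(x₀/x_n) = (1/1)·ln(56.8/19.1) = (1/1)·ln(2.974) = 1.090.
ζ = δ/√(4π² + δ²) = 1.090/√(39.48 + 1.19) = 1.090/6.377 = 0.1709.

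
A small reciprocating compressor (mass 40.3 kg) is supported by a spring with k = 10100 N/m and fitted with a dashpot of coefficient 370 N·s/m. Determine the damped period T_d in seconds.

ω_n = √(k/m) = √(10100/40.3) = 15.83 rad/s.
Critical damping c_c = 2√(k·m) = 2√(10100 × 40.3) = 1276 N·s/m, so ζ = c/c_c = 370/1276 = 0.2900.
ω_d = ω_n√(1 − ζ²) = 15.83 × √(1 − 0.0841) = 15.15 rad/s.
T_d = 2π/ω_d = 0.4147 s.

0.415 s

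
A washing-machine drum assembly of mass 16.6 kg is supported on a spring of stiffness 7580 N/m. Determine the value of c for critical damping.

709 N·s/m

c_c = 2√(k·m) = 2√(7580 × 16.6) = 2 × 354.7 = 709.4 N·s/m.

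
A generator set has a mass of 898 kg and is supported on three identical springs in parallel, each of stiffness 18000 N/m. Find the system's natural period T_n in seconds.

0.810 s

Parallel springs add: k_eq = 3 × 18000 = 54000 N/m.
ω_n = √(k_eq/m) = √(54000/898) = √60.13 = 7.755 rad/s.
T_n = 2π/ω_n = 6.283/7.755 = 0.8103 s.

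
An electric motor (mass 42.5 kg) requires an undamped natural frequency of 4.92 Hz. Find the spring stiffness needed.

ω_n = 2πf_n = 2π × 4.92 = 30.91 rad/s.
k = m·ω_n² = 42.5 × 30.91² = 42.5 × 955.6 = 40610 N/m.

40600 N/m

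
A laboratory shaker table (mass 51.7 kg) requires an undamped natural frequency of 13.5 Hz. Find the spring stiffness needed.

ω_n = 2πf_n = 2π × 13.5 = 84.82 rad/s.
k = m·ω_n² = 51.7 × 84.82² = 51.7 × 7195 = 372000 N/m.

372000 N/m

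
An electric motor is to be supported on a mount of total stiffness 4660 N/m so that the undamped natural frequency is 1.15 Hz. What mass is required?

ω_n = 2πf_n = 2π × 1.15 = 7.226 rad/s.
m = k/ω_n² = 4660/7.226² = 4660/52.21 = 89.25 kg.

89.3 kg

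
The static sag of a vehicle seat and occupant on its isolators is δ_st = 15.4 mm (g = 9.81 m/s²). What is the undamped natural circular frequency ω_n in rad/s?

ω_n = √(g/δ_st) = √(9.81/0.0154) = √637.0 = 25.24 rad/s.

25.2 rad/s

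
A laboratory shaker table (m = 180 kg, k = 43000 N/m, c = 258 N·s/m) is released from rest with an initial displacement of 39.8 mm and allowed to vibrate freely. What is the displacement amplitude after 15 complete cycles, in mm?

ζ = c/(2√(km)) = 258/(2√(43000 × 180)) = 258/5564 = 0.04637.
Logarithmic decrement δ = 2πζ/√(1 − ζ²) = 2π × 0.04637/√(1 − 0.00215) = 0.2917.
After n cycles, x_n/x₀ = e^(−nδ), so x_15 = 39.8 × e^(−15 × 0.2917) = 39.8 × 0.01259 = 0.5011 mm.

0.501 mm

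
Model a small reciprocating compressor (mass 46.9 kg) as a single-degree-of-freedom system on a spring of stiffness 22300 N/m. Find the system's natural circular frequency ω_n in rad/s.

ω_n = √(k/m) = √(22300/46.9) = √475.5 = 21.81 rad/s.

21.8 rad/s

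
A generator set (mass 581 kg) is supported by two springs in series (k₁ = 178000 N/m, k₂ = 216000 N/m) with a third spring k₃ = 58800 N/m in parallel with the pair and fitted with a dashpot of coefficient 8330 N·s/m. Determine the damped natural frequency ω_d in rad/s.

14.8 rad/s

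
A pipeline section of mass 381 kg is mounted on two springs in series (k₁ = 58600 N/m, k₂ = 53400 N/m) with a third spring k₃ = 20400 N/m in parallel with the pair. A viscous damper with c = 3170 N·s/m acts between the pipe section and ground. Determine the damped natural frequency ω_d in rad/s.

Series pair: k_s = k₁k₂/(k₁+k₂) = (58600)(53400)/(58600 + 53400) = 27940 N/m. In parallel with k₃: k_eq = 27940 + 20400 = 48340 N/m.
ω_n = √(k_eq/m) = √(48340/381) = 11.26 rad/s.
Critical damping c_c = 2√(k_eq·m) = 2√(48340 × 381) = 8583 N·s/m, so ζ = c/c_c = 3170/8583 = 0.3693.
ω_d = ω_n√(1 − ζ²) = 11.26 × √(1 − 0.136) = 10.47 rad/s.

10.5 rad/s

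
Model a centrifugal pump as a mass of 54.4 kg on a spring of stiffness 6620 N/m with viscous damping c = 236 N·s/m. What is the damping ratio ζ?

ω_n = √(k/m) = √(6620/54.4) = 11.03 rad/s.
Critical damping c_c = 2√(k·m) = 2√(6620 × 54.4) = 1200 N·s/m, so ζ = c/c_c = 236/1200 = 0.1966.

0.197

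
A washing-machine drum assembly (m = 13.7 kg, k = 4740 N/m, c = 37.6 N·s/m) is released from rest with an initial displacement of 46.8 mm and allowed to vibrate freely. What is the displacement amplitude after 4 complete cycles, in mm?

7.29 mm

ζ = c/(2√(km)) = 37.6/(2√(4740 × 13.7)) = 37.6/509.7 = 0.07377.
Logarithmic decrement δ = 2πζ/√(1 − ζ²) = 2π × 0.07377/√(1 − 0.00544) = 0.4648.
After n cycles, x_n/x₀ = e^(−nδ), so x_4 = 46.8 × e^(−4 × 0.4648) = 46.8 × 0.1558 = 7.291 mm.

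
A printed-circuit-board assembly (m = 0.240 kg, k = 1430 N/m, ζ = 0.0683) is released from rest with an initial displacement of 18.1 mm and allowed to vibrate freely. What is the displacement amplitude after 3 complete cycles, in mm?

Logarithmic decrement δ = 2πζ/√(1 − ζ²) = 2π × 0.06830/√(1 − 0.00466) = 0.4301.
After n cycles, x_n/x₀ = e^(−nδ), so x_3 = 18.1 × e^(−3 × 0.4301) = 18.1 × 0.2752 = 4.980 mm.

4.98 mm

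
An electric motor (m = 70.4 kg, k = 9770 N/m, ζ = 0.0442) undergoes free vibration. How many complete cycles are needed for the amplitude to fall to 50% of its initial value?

3 cycles

Logarithmic decrement δ = 2πζ/√(1 − ζ²) = 2π × 0.04420/√(1 − 0.00195) = 0.2780.
x_n/x₀ = e^(−nδ) ≤ 0.5; take ln: n ≥ ln(1/0.5)/δ = 0.6931/0.2780 = 2.493.
So 3 complete cycles are required.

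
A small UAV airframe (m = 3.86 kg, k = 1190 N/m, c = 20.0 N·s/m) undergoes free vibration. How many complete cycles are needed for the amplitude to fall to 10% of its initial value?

ζ = c/(2√(km)) = 20.0/(2√(1190 × 3.86)) = 20.0/135.5 = 0.1475.
Logarithmic decrement δ = 2πζ/√(1 − ζ²) = 2π × 0.1475/√(1 − 0.0218) = 0.9373.
x_n/x₀ = e^(−nδ) ≤ 0.1; take ln: n ≥ ln(1/0.1)/δ = 2.303/0.9373 = 2.457.
So 3 complete cycles are required.

3 cycles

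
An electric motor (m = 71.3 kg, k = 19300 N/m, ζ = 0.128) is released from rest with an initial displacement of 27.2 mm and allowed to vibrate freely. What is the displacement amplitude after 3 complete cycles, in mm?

Logarithmic decrement δ = 2πζ/√(1 − ζ²) = 2π × 0.1280/√(1 − 0.0164) = 0.8109.
After n cycles, x_n/x₀ = e^(−nδ), so x_3 = 27.2 × e^(−3 × 0.8109) = 27.2 × 0.08779 = 2.388 mm.

2.39 mm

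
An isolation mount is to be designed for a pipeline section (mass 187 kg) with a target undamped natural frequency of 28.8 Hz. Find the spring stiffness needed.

6120000 N/m

ω_n = 2πf_n = 2π × 28.8 = 181.0 rad/s.
k = m·ω_n² = 187 × 181.0² = 187 × 32740 = 6123000 N/m.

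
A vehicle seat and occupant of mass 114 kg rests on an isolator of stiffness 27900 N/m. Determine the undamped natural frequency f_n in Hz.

2.49 Hz

ω_n = √(k/m) = √(27900/114) = √244.7 = 15.64 rad/s.
f_n = ω_n/(2π) = 15.64/6.283 = 2.490 Hz.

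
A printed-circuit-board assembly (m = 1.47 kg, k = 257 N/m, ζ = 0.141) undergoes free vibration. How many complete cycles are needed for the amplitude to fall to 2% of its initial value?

Logarithmic decrement δ = 2πζ/√(1 − ζ²) = 2π × 0.1410/√(1 − 0.0199) = 0.8949.
x_n/x₀ = e^(−nδ) ≤ 0.02; take ln: n ≥ ln(1/0.02)/δ = 3.912/0.8949 = 4.372.
So 5 complete cycles are required.

5 cycles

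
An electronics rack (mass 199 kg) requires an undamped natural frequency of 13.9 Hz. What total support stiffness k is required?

1520000 N/m

ω_n = 2πf_n = 2π × 13.9 = 87.34 rad/s.
k = m·ω_n² = 199 × 87.34² = 199 × 7628 = 1518000 N/m.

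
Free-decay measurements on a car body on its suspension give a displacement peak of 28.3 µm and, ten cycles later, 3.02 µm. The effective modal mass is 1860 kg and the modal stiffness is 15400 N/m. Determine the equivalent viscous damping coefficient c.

381 N·s/m

Logarithmic decrement δ = (1/n)·ln(x₀/x_n) = (1/10)·ln(28.3/3.02) = (1/10)·ln(9.371) = 0.2238.
ζ = δ/√(4π² + δ²) = 0.2238/√(39.48 + 0.0501) = 0.2238/6.287 = 0.03559.
c = ζ · 2√(km) = 0.03559 × 2√(15400 × 1860) = 0.03559 × 10700 = 381.0 N·s/m.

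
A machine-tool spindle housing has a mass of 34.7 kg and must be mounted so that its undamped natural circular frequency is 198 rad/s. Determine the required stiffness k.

1360000 N/m

k = m·ω_n² = 34.7 × 198.0² = 34.7 × 39200 = 1360000 N/m.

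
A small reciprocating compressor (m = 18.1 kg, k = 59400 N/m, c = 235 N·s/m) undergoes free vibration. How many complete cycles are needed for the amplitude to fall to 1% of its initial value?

7 cycles

ζ = c/(2√(km)) = 235/(2√(59400 × 18.1)) = 235/2074 = 0.1133.
Logarithmic decrement δ = 2πζ/√(1 − ζ²) = 2π × 0.1133/√(1 − 0.0128) = 0.7166.
x_n/x₀ = e^(−nδ) ≤ 0.01; take ln: n ≥ ln(1/0.01)/δ = 4.605/0.7166 = 6.426.
So 7 complete cycles are required.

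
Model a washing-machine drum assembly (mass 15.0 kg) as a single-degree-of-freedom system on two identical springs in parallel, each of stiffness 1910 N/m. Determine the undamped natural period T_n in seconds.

Parallel springs add: k_eq = 2 × 1910 = 3820 N/m.
ω_n = √(k_eq/m) = √(3820/15.0) = √254.7 = 15.96 rad/s.
T_n = 2π/ω_n = 6.283/15.96 = 0.3937 s.

0.394 s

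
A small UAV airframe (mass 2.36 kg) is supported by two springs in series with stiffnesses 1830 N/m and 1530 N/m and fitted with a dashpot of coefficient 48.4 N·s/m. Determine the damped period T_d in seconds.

Series springs: 1/k_eq = 1/1830 + 1/1530 = 0.001200, so k_eq = 833.3 N/m.
ω_n = √(k_eq/m) = √(833.3/2.36) = 18.79 rad/s.
Critical damping c_c = 2√(k_eq·m) = 2√(833.3 × 2.36) = 88.69 N·s/m, so ζ = c/c_c = 48.4/88.69 = 0.5457.
ω_d = ω_n√(1 − ζ²) = 18.79 × √(1 − 0.298) = 15.75 rad/s.
T_d = 2π/ω_d = 0.3990 s.

0.399 s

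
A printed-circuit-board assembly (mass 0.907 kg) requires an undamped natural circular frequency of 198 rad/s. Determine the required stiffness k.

k = m·ω_n² = 0.907 × 198.0² = 0.907 × 39200 = 35560 N/m.

35600 N/m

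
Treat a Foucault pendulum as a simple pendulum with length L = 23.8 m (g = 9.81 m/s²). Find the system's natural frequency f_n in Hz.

For a simple pendulum ω_n = √(g/L) = √(9.81/23.8) = √0.4122 = 0.6420 rad/s.
f_n = ω_n/(2π) = 0.6420/6.283 = 0.1022 Hz.

0.102 Hz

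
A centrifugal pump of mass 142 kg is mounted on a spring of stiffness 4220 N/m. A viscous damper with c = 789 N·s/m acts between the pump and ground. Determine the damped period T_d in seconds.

1.34 s

ω_n = √(k/m) = √(4220/142) = 5.451 rad/s.
Critical damping c_c = 2√(k·m) = 2√(4220 × 142) = 1548 N·s/m, so ζ = c/c_c = 789/1548 = 0.5096.
ω_d = ω_n√(1 − ζ²) = 5.451 × √(1 − 0.260) = 4.690 rad/s.
T_d = 2π/ω_d = 1.340 s.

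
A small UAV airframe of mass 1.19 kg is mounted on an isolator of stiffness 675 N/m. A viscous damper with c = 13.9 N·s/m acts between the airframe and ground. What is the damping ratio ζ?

0.245

ω_n = √(k/m) = √(675.0/1.19) = 23.82 rad/s.
Critical damping c_c = 2√(k·m) = 2√(675.0 × 1.19) = 56.68 N·s/m, so ζ = c/c_c = 13.9/56.68 = 0.2452.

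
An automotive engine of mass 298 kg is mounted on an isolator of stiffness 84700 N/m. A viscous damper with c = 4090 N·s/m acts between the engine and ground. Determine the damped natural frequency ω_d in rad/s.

ω_n = √(k/m) = √(84700/298) = 16.86 rad/s.
Critical damping c_c = 2√(k·m) = 2√(84700 × 298) = 10050 N·s/m, so ζ = c/c_c = 4090/10050 = 0.4070.
ω_d = ω_n√(1 − ζ²) = 16.86 × √(1 − 0.166) = 15.40 rad/s.

15.4 rad/s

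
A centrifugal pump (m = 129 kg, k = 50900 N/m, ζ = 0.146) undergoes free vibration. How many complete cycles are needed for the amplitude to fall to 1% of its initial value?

Logarithmic decrement δ = 2πζ/√(1 − ζ²) = 2π × 0.1460/√(1 − 0.0213) = 0.9273.
x_n/x₀ = e^(−nδ) ≤ 0.01; take ln: n ≥ ln(1/0.01)/δ = 4.605/0.9273 = 4.966.
So 5 complete cycles are required.

5 cycles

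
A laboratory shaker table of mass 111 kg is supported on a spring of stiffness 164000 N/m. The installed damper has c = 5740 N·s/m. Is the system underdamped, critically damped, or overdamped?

c_c = 2√(k·m) = 8533 N·s/m; ζ = c/c_c = 5740/8533 = 0.673.
Since ζ < 1 the system is underdamped.

underdamped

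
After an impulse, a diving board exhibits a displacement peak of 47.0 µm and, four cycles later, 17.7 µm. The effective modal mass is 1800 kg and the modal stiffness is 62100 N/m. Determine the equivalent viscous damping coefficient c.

821 N·s/m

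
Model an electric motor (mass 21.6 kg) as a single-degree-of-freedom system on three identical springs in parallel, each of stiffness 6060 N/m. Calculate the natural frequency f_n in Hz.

4.62 Hz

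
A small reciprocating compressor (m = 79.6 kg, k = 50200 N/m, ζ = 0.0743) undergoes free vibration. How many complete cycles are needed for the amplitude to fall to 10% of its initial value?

Logarithmic decrement δ = 2πζ/√(1 − ζ²) = 2π × 0.07430/√(1 − 0.00552) = 0.4681.
x_n/x₀ = e^(−nδ) ≤ 0.1; take ln: n ≥ ln(1/0.1)/δ = 2.303/0.4681 = 4.919.
So 5 complete cycles are required.

5 cycles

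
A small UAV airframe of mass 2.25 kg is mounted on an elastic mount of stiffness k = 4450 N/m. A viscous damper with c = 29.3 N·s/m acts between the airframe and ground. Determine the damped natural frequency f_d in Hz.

7.00 Hz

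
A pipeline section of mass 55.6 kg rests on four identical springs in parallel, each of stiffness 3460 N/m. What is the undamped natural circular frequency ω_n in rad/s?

Parallel springs add: k_eq = 4 × 3460 = 13840 N/m.
ω_n = √(k_eq/m) = √(13840/55.6) = √248.9 = 15.78 rad/s.

15.8 rad/s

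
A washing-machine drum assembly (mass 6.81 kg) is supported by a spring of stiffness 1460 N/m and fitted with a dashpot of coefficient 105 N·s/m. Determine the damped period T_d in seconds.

ω_n = √(k/m) = √(1460/6.81) = 14.64 rad/s.
Critical damping c_c = 2√(k·m) = 2√(1460 × 6.81) = 199.4 N·s/m, so ζ = c/c_c = 105/199.4 = 0.5265.
ω_d = ω_n√(1 − ζ²) = 14.64 × √(1 − 0.277) = 12.45 rad/s.
T_d = 2π/ω_d = 0.5047 s.

0.505 s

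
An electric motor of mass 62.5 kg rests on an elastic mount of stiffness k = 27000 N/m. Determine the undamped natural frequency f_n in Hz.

3.31 Hz

ω_n = √(k/m) = √(27000/62.5) = √432.0 = 20.78 rad/s.
f_n = ω_n/(2π) = 20.78/6.283 = 3.308 Hz.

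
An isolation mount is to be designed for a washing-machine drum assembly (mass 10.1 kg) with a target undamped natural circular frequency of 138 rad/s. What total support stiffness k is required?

192000 N/m

k = m·ω_n² = 10.1 × 138.0² = 10.1 × 19040 = 192300 N/m.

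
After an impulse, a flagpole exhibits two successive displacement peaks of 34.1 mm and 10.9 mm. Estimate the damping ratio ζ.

Logarithmic decrement δ = (1/n)·ln(x₀/x_n) = (1/1)·ln(34.1/10.9) = (1/1)·ln(3.128) = 1.141.
ζ = δ/√(4π² + δ²) = 1.141/√(39.48 + 1.30) = 1.141/6.386 = 0.1786.

0.179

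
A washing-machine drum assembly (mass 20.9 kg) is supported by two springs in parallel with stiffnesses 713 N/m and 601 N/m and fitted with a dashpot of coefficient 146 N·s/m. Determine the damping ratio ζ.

Parallel springs add: k_eq = 713 + 601 = 1314 N/m.
ω_n = √(k_eq/m) = √(1314/20.9) = 7.929 rad/s.
Critical damping c_c = 2√(k_eq·m) = 2√(1314 × 20.9) = 331.4 N·s/m, so ζ = c/c_c = 146/331.4 = 0.4405.

0.441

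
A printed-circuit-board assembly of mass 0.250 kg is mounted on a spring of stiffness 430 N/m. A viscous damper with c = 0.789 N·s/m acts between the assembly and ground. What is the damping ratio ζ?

ω_n = √(k/m) = √(430.0/0.250) = 41.47 rad/s.
Critical damping c_c = 2√(k·m) = 2√(430.0 × 0.250) = 20.74 N·s/m, so ζ = c/c_c = 0.789/20.74 = 0.03805.

0.0380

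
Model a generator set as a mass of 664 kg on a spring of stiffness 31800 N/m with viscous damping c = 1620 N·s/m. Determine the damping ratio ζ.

0.176

ω_n = √(k/m) = √(31800/664) = 6.920 rad/s.
Critical damping c_c = 2√(k·m) = 2√(31800 × 664) = 9190 N·s/m, so ζ = c/c_c = 1620/9190 = 0.1763.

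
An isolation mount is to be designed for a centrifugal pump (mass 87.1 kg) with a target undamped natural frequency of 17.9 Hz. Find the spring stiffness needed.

1100000 N/m

ω_n = 2πf_n = 2π × 17.9 = 112.5 rad/s.
k = m·ω_n² = 87.1 × 112.5² = 87.1 × 12650 = 1102000 N/m.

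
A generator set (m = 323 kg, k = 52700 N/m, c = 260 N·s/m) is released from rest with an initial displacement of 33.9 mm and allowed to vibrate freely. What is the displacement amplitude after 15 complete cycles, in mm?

1.74 mm

ζ = c/(2√(km)) = 260/(2√(52700 × 323)) = 260/8252 = 0.03151.
Logarithmic decrement δ = 2πζ/√(1 − ζ²) = 2π × 0.03151/√(1 − 0.000993) = 0.1981.
After n cycles, x_n/x₀ = e^(−nδ), so x_15 = 33.9 × e^(−15 × 0.1981) = 33.9 × 0.05124 = 1.737 mm.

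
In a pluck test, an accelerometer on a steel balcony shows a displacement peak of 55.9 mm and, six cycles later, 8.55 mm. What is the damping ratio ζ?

0.0497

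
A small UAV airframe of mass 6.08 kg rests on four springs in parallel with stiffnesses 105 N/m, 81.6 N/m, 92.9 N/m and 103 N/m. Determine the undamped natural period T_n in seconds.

Parallel springs add: k_eq = 105 + 81.6 + 92.9 + 103 = 382.5 N/m.
ω_n = √(k_eq/m) = √(382.5/6.08) = √62.91 = 7.932 rad/s.
T_n = 2π/ω_n = 6.283/7.932 = 0.7922 s.

0.792 s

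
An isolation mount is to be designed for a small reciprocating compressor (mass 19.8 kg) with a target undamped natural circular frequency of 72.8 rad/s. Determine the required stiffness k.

105000 N/m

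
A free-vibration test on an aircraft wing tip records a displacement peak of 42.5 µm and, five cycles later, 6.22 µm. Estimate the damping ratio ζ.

Logarithmic decrement δ = (1/n)·ln(x₀/x_n) = (1/5)·ln(42.5/6.22) = (1/5)·ln(6.833) = 0.3843.
ζ = δ/√(4π² + δ²) = 0.3843/√(39.48 + 0.148) = 0.3843/6.295 = 0.06106.

0.0611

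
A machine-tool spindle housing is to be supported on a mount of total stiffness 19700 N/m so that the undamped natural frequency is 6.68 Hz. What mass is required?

11.2 kg

ω_n = 2πf_n = 2π × 6.68 = 41.97 rad/s.
m = k/ω_n² = 19700/41.97² = 19700/1762 = 11.18 kg.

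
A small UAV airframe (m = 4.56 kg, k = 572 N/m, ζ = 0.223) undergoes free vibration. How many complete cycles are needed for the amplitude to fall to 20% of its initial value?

Logarithmic decrement δ = 2πζ/√(1 − ζ²) = 2π × 0.2230/√(1 − 0.0497) = 1.437.
x_n/x₀ = e^(−nδ) ≤ 0.2; take ln: n ≥ ln(1/0.2)/δ = 1.609/1.437 = 1.120.
So 2 complete cycles are required.

2 cycles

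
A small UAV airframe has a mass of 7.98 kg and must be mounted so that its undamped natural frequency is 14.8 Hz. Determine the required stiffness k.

ω_n = 2πf_n = 2π × 14.8 = 92.99 rad/s.
k = m·ω_n² = 7.98 × 92.99² = 7.98 × 8647 = 69010 N/m.

69000 N/m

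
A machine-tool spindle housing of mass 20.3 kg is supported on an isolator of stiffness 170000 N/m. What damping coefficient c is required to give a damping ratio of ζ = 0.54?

c_c = 2√(k·m) = 2√(170000 × 20.3) = 3715 N·s/m.
c = ζ·c_c = 0.54 × 3715 = 2006 N·s/m.

2010 N·s/m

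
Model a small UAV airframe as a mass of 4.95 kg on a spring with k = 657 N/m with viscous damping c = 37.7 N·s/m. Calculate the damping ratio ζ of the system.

0.331

ω_n = √(k/m) = √(657.0/4.95) = 11.52 rad/s.
Critical damping c_c = 2√(k·m) = 2√(657.0 × 4.95) = 114.1 N·s/m, so ζ = c/c_c = 37.7/114.1 = 0.3305.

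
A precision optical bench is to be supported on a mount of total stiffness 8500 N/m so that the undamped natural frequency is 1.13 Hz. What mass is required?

ω_n = 2πf_n = 2π × 1.13 = 7.100 rad/s.
m = k/ω_n² = 8500/7.100² = 8500/50.41 = 168.6 kg.

169 kg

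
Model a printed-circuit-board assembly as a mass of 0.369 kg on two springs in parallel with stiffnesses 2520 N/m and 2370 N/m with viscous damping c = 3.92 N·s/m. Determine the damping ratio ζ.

Parallel springs add: k_eq = 2520 + 2370 = 4890 N/m.
ω_n = √(k_eq/m) = √(4890/0.369) = 115.1 rad/s.
Critical damping c_c = 2√(k_eq·m) = 2√(4890 × 0.369) = 84.96 N·s/m, so ζ = c/c_c = 3.92/84.96 = 0.04614.

0.0461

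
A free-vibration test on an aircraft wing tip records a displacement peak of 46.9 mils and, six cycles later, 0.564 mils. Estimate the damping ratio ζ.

0.116

Logarithmic decrement δ = (1/n)·ln(x₀/x_n) = (1/6)·ln(46.9/0.564) = (1/6)·ln(83.16) = 0.7368.
ζ = δ/√(4π² + δ²) = 0.7368/√(39.48 + 0.543) = 0.7368/6.326 = 0.1165.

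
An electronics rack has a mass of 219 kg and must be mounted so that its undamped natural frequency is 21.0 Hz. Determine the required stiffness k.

3810000 N/m

ω_n = 2πf_n = 2π × 21.0 = 131.9 rad/s.
k = m·ω_n² = 219 × 131.9² = 219 × 17410 = 3813000 N/m.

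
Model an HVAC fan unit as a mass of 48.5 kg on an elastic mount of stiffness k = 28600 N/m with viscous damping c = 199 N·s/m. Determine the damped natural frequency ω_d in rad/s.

24.2 rad/s

ω_n = √(k/m) = √(28600/48.5) = 24.28 rad/s.
Critical damping c_c = 2√(k·m) = 2√(28600 × 48.5) = 2356 N·s/m, so ζ = c/c_c = 199/2356 = 0.08448.
ω_d = ω_n√(1 − ζ²) = 24.28 × √(1 − 0.00714) = 24.20 rad/s.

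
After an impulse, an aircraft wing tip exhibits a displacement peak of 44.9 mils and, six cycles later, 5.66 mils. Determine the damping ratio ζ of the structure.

Logarithmic decrement δ = (1/n)·ln(x₀/x_n) = (1/6)·ln(44.9/5.66) = (1/6)·ln(7.933) = 0.3452.
ζ = δ/√(4π² + δ²) = 0.3452/√(39.48 + 0.119) = 0.3452/6.293 = 0.05485.

0.0549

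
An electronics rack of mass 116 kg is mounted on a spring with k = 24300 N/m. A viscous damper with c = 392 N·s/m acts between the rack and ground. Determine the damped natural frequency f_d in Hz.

ω_n = √(k/m) = √(24300/116) = 14.47 rad/s.
Critical damping c_c = 2√(k·m) = 2√(24300 × 116) = 3358 N·s/m, so ζ = c/c_c = 392/3358 = 0.1167.
ω_d = ω_n√(1 − ζ²) = 14.47 × √(1 − 0.0136) = 14.37 rad/s.
f_d = ω_d/(2π) = 2.288 Hz.

2.29 Hz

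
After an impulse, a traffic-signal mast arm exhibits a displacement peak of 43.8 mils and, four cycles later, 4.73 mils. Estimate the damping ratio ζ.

0.0882

Logarithmic decrement δ = (1/n)·ln(x₀/x_n) = (1/4)·ln(43.8/4.73) = (1/4)·ln(9.260) = 0.5564.
ζ = δ/√(4π² + δ²) = 0.5564/√(39.48 + 0.310) = 0.5564/6.308 = 0.08821.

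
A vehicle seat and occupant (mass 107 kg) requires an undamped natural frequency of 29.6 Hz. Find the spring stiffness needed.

3700000 N/m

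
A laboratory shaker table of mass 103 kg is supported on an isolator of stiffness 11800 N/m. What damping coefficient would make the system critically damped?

2200 N·s/m

c_c = 2√(k·m) = 2√(11800 × 103) = 2 × 1102 = 2205 N·s/m.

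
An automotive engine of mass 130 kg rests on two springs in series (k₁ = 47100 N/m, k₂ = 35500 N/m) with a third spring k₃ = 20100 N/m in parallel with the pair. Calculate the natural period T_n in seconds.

Series pair: k_s = k₁k₂/(k₁+k₂) = (47100)(35500)/(47100 + 35500) = 20240 N/m. In parallel with k₃: k_eq = 20240 + 20100 = 40340 N/m.
ω_n = √(k_eq/m) = √(40340/130) = √310.3 = 17.62 rad/s.
T_n = 2π/ω_n = 6.283/17.62 = 0.3567 s.

0.357 s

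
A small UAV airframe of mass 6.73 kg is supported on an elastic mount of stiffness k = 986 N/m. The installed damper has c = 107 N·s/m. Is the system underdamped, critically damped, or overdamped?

c_c = 2√(k·m) = 162.9 N·s/m; ζ = c/c_c = 107/162.9 = 0.657.
Since ζ < 1 the system is underdamped.

underdamped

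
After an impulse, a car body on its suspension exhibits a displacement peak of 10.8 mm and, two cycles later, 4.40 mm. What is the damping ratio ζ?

Logarithmic decrement δ = (1/n)·ln(x₀/x_n) = (1/2)·ln(10.8/4.40) = (1/2)·ln(2.455) = 0.4490.
ζ = δ/√(4π² + δ²) = 0.4490/√(39.48 + 0.202) = 0.4490/6.299 = 0.07127.

0.0713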